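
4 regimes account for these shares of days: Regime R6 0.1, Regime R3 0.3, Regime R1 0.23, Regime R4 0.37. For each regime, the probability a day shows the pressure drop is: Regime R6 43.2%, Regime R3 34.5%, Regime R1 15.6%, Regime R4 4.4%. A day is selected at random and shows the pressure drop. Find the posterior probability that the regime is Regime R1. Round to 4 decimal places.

0.1804

Prior × likelihood for each hypothesis:
  Regime R6: 0.1 × 0.432 = 0.0432
  Regime R3: 0.3 × 0.345 = 0.1035
  Regime R1: 0.23 × 0.156 = 0.03588
  Regime R4: 0.37 × 0.044 = 0.01628
Normalizing constant = 0.19886.
P(Regime R1 | evidence) = 0.03588 / 0.19886 ≈ 0.1804.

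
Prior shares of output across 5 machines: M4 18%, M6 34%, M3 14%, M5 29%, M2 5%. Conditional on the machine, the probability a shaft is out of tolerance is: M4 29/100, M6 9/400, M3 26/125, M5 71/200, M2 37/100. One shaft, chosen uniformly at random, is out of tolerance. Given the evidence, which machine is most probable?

By Bayes' rule, posterior ∝ prior × likelihood:
  M4: 0.18 × 0.29 = 0.0522
  M6: 0.34 × 0.0225 = 0.00765
  M3: 0.14 × 0.208 = 0.02912
  M5: 0.29 × 0.355 = 0.10295
  M2: 0.05 × 0.37 = 0.0185
Sum = 0.21042.
Largest term belongs to M5, so M5 is most probable.

M5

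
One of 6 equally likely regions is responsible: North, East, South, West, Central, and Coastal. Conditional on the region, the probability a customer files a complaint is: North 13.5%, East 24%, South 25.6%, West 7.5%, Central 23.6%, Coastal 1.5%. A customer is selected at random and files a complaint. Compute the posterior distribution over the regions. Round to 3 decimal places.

North 0.141, East 0.251, South 0.268, West 0.078, Central 0.247, Coastal 0.016

Since the prior is uniform, the posterior is proportional to the likelihood:
  North: 0.135
  East: 0.24
  South: 0.256
  West: 0.075
  Central: 0.236
  Coastal: 0.015
Total = 0.957.
P(North | complaint) = 0.135/0.957 ≈ 0.141
P(East | complaint) = 0.24/0.957 ≈ 0.251
P(South | complaint) = 0.256/0.957 ≈ 0.268
P(West | complaint) = 0.075/0.957 ≈ 0.078
P(Central | complaint) = 0.236/0.957 ≈ 0.247
P(Coastal | complaint) = 0.015/0.957 ≈ 0.016
(Check: 0.141+0.251+0.268+0.078+0.247+0.016 = 1.001.)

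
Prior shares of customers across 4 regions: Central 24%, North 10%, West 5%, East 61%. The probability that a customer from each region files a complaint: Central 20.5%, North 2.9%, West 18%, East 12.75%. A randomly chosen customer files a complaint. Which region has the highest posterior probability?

By Bayes' rule, posterior ∝ prior × likelihood:
  Central: 0.24 × 0.205 = 0.0492
  North: 0.1 × 0.029 = 0.0029
  West: 0.05 × 0.18 = 0.009
  East: 0.61 × 0.1275 = 0.077775
Sum = 0.138875.
Largest term belongs to East, so East is most probable.

East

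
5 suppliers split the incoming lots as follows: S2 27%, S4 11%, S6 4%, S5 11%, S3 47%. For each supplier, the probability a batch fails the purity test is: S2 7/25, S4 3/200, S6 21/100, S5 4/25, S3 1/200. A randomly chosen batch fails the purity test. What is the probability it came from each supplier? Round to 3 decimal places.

S2 0.716, S4 0.016, S6 0.080, S5 0.167, S3 0.022

By Bayes' rule, posterior ∝ prior × likelihood:
  S2: 0.27 × 0.28 = 0.0756
  S4: 0.11 × 0.015 = 0.00165
  S6: 0.04 × 0.21 = 0.0084
  S5: 0.11 × 0.16 = 0.0176
  S3: 0.47 × 0.005 = 0.00235
Total = 0.1056.
P(S2 | off-spec) = 0.0756/0.1056 ≈ 0.716
P(S4 | off-spec) = 0.00165/0.1056 ≈ 0.016
P(S6 | off-spec) = 0.0084/0.1056 ≈ 0.080
P(S5 | off-spec) = 0.0176/0.1056 ≈ 0.167
P(S3 | off-spec) = 0.00235/0.1056 ≈ 0.022
(Check: 0.716+0.016+0.080+0.167+0.022 = 1.001.)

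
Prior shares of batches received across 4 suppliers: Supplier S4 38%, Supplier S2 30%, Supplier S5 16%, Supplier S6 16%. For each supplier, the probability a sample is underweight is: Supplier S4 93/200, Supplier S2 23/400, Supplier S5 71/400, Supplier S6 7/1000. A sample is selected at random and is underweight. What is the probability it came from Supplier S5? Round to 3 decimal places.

0.127

By Bayes' rule, posterior ∝ prior × likelihood:
  Supplier S4: 0.38 × 0.465 = 0.1767
  Supplier S2: 0.3 × 0.0575 = 0.01725
  Supplier S5: 0.16 × 0.1775 = 0.0284
  Supplier S6: 0.16 × 0.007 = 0.00112
Total = 0.22347.
P(Supplier S5 | evidence) = 0.0284 / 0.22347 ≈ 0.127.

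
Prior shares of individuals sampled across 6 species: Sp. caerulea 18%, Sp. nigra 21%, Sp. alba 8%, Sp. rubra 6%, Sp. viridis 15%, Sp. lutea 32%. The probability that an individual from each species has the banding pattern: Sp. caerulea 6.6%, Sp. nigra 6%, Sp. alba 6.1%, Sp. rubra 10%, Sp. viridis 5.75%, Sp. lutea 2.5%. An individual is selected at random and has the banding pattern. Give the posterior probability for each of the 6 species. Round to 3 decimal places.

Sp. caerulea 0.229, Sp. nigra 0.242, Sp. alba 0.094, Sp. rubra 0.115, Sp. viridis 0.166, Sp. lutea 0.154

Unnormalized posteriors (prior × likelihood):
  Sp. caerulea: 0.18 × 0.066 = 0.01188
  Sp. nigra: 0.21 × 0.06 = 0.0126
  Sp. alba: 0.08 × 0.061 = 0.00488
  Sp. rubra: 0.06 × 0.1 = 0.006
  Sp. viridis: 0.15 × 0.0575 = 0.008625
  Sp. lutea: 0.32 × 0.025 = 0.008
Total = 0.051985.
P(Sp. caerulea | banded) = 0.01188/0.051985 ≈ 0.229
P(Sp. nigra | banded) = 0.0126/0.051985 ≈ 0.242
P(Sp. alba | banded) = 0.00488/0.051985 ≈ 0.094
P(Sp. rubra | banded) = 0.006/0.051985 ≈ 0.115
P(Sp. viridis | banded) = 0.008625/0.051985 ≈ 0.166
P(Sp. lutea | banded) = 0.008/0.051985 ≈ 0.154
(Check: 0.229+0.242+0.094+0.115+0.166+0.154 = 1.000.)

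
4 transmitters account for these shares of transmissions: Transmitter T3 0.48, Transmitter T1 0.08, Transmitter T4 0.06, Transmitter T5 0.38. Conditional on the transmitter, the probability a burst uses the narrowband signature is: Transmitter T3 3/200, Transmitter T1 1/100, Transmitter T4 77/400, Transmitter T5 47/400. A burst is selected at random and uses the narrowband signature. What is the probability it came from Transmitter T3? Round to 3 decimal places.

0.112

By Bayes' rule, posterior ∝ prior × likelihood:
  Transmitter T3: 0.48 × 0.015 = 0.0072
  Transmitter T1: 0.08 × 0.01 = 0.0008
  Transmitter T4: 0.06 × 0.1925 = 0.01155
  Transmitter T5: 0.38 × 0.1175 = 0.04465
Normalizing constant = 0.0642.
P(Transmitter T3 | evidence) = 0.0072 / 0.0642 ≈ 0.112.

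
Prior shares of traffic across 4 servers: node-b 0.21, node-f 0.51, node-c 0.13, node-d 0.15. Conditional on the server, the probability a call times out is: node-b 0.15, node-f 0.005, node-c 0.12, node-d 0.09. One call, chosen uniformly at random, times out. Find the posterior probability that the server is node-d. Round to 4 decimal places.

By Bayes' rule, posterior ∝ prior × likelihood:
  node-b: 0.21 × 0.15 = 0.0315
  node-f: 0.51 × 0.005 = 0.00255
  node-c: 0.13 × 0.12 = 0.0156
  node-d: 0.15 × 0.09 = 0.0135
Sum = 0.06315.
P(node-d | evidence) = 0.0135 / 0.06315 ≈ 0.2138.

0.2138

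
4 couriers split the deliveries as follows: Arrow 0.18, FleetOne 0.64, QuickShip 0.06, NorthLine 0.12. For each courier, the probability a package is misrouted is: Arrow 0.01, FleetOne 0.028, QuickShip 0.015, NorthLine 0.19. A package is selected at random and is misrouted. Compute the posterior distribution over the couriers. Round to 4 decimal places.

By Bayes' rule, posterior ∝ prior × likelihood:
  Arrow: 0.18 × 0.01 = 0.0018
  FleetOne: 0.64 × 0.028 = 0.01792
  QuickShip: 0.06 × 0.015 = 0.0009
  NorthLine: 0.12 × 0.19 = 0.0228
Normalizing constant = 0.04342.
P(Arrow | misrouted) = 0.0018/0.04342 ≈ 0.0415
P(FleetOne | misrouted) = 0.01792/0.04342 ≈ 0.4127
P(QuickShip | misrouted) = 0.0009/0.04342 ≈ 0.0207
P(NorthLine | misrouted) = 0.0228/0.04342 ≈ 0.5251
(Check: 0.0415+0.4127+0.0207+0.5251 = 1.0000.)

Arrow 0.0415, FleetOne 0.4127, QuickShip 0.0207, NorthLine 0.5251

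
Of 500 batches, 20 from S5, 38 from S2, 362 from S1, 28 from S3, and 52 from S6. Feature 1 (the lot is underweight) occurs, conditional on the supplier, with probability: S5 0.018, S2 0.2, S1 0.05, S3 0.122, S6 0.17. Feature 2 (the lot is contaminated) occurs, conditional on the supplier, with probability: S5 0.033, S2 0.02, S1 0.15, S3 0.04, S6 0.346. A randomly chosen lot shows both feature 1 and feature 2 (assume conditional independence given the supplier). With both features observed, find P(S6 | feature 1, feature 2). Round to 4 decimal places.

Compute prior × likelihood for every hypothesis:
  S5: 0.04 × 0.018 × 0.033 = 0.00002376
  S2: 0.076 × 0.2 × 0.02 = 0.000304
  S1: 0.724 × 0.05 × 0.15 = 0.00543
  S3: 0.056 × 0.122 × 0.04 = 0.00027328
  S6: 0.104 × 0.17 × 0.346 = 0.00611728
Normalizing constant = 0.01214832.
P(S6 | evidence) = 0.00611728 / 0.01214832 ≈ 0.5035.

0.5035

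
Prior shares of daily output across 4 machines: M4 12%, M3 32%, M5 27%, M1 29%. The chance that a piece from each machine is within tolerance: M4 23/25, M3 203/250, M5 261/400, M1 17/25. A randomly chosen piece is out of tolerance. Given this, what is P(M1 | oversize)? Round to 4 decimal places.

Taking complements, P(oversize | each) = M4 0.08, M3 0.188, M5 0.3475, M1 0.32.
Compute prior × likelihood for every hypothesis:
  M4: 0.12 × 0.08 = 0.0096
  M3: 0.32 × 0.188 = 0.06016
  M5: 0.27 × 0.3475 = 0.093825
  M1: 0.29 × 0.32 = 0.0928
Normalizing constant = 0.256385.
P(M1 | evidence) = 0.0928 / 0.256385 ≈ 0.3620.

0.3620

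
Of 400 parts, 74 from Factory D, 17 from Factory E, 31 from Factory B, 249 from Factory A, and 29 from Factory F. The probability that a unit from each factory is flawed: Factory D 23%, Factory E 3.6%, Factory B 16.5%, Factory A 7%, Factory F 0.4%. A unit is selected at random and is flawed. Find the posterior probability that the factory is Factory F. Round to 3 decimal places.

0.003

Compute prior × likelihood for every hypothesis:
  Factory D: 0.185 × 0.23 = 0.04255
  Factory E: 0.0425 × 0.036 = 0.00153
  Factory B: 0.0775 × 0.165 = 0.0127875
  Factory A: 0.6225 × 0.07 = 0.043575
  Factory F: 0.0725 × 0.004 = 0.00029
Total = 0.1007325.
P(Factory F | evidence) = 0.00029 / 0.1007325 ≈ 0.003.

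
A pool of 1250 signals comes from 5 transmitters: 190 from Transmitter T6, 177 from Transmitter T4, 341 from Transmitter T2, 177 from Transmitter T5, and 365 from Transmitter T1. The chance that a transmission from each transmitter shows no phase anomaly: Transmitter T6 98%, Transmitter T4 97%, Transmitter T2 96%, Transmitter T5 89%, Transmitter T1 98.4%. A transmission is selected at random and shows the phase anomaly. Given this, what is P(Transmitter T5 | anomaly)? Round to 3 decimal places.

0.405

Taking complements, P(anomaly | each) = Transmitter T6 0.02, Transmitter T4 0.03, Transmitter T2 0.04, Transmitter T5 0.11, Transmitter T1 0.016.
Prior × likelihood for each hypothesis:
  Transmitter T6: 0.152 × 0.02 = 0.00304
  Transmitter T4: 0.1416 × 0.03 = 0.004248
  Transmitter T2: 0.2728 × 0.04 = 0.010912
  Transmitter T5: 0.1416 × 0.11 = 0.015576
  Transmitter T1: 0.292 × 0.016 = 0.004672
Normalizing constant = 0.038448.
P(Transmitter T5 | evidence) = 0.015576 / 0.038448 ≈ 0.405.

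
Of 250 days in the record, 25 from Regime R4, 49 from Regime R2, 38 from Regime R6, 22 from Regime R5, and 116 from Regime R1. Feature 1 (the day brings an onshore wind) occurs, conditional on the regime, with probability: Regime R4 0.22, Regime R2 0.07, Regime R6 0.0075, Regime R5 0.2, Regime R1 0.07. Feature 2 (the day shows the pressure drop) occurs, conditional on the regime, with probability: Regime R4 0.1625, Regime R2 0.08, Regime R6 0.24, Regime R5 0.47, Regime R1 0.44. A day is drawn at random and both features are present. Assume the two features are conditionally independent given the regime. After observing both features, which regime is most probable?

By Bayes' rule, posterior ∝ prior × likelihood:
  Regime R4: 0.1 × 0.22 × 0.1625 = 0.003575
  Regime R2: 0.196 × 0.07 × 0.08 = 0.0010976
  Regime R6: 0.152 × 0.0075 × 0.24 = 0.0002736
  Regime R5: 0.088 × 0.2 × 0.47 = 0.008272
  Regime R1: 0.464 × 0.07 × 0.44 = 0.0142912
Sum = 0.0275094.
Largest term belongs to Regime R1, so Regime R1 is most probable.

Regime R1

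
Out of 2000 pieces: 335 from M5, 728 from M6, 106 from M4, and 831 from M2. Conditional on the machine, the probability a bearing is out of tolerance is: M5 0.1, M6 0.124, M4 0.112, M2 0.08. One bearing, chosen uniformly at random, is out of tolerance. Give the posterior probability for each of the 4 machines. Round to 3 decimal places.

By Bayes' rule, posterior ∝ prior × likelihood:
  M5: 0.1675 × 0.1 = 0.01675
  M6: 0.364 × 0.124 = 0.045136
  M4: 0.053 × 0.112 = 0.005936
  M2: 0.4155 × 0.08 = 0.03324
Total = 0.101062.
P(M5 | oversize) = 0.01675/0.101062 ≈ 0.166
P(M6 | oversize) = 0.045136/0.101062 ≈ 0.447
P(M4 | oversize) = 0.005936/0.101062 ≈ 0.059
P(M2 | oversize) = 0.03324/0.101062 ≈ 0.329

M5 0.166, M6 0.447, M4 0.059, M2 0.329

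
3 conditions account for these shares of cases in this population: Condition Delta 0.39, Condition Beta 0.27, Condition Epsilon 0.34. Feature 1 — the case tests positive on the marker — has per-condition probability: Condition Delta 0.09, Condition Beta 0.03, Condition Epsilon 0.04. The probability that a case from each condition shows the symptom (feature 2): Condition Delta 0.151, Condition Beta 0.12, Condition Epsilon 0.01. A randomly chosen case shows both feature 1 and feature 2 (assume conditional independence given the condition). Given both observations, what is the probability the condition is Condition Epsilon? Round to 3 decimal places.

Compute prior × likelihood for every hypothesis:
  Condition Delta: 0.39 × 0.09 × 0.151 = 0.0053001
  Condition Beta: 0.27 × 0.03 × 0.12 = 0.000972
  Condition Epsilon: 0.34 × 0.04 × 0.01 = 0.000136
Normalizing constant = 0.0064081.
P(Condition Epsilon | evidence) = 0.000136 / 0.0064081 ≈ 0.021.

0.021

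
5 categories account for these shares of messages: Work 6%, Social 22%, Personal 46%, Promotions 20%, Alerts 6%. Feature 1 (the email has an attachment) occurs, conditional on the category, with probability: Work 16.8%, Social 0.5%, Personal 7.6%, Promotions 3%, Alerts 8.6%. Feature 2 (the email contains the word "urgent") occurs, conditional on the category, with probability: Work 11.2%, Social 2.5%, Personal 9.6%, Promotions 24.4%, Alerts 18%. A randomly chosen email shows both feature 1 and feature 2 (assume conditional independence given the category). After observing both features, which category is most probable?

Compute prior × likelihood for every hypothesis:
  Work: 0.06 × 0.168 × 0.112 = 0.00112896
  Social: 0.22 × 0.005 × 0.025 = 0.0000275
  Personal: 0.46 × 0.076 × 0.096 = 0.00335616
  Promotions: 0.2 × 0.03 × 0.244 = 0.001464
  Alerts: 0.06 × 0.086 × 0.18 = 0.0009288
Total = 0.00690542.
Largest term belongs to Personal, so Personal is most probable.

Personal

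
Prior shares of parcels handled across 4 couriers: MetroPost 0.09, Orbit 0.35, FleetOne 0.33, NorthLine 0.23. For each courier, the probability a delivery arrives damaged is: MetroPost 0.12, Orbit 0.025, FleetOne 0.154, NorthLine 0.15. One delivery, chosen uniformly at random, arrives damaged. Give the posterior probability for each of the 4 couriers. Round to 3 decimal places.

Unnormalized posteriors (prior × likelihood):
  MetroPost: 0.09 × 0.12 = 0.0108
  Orbit: 0.35 × 0.025 = 0.00875
  FleetOne: 0.33 × 0.154 = 0.05082
  NorthLine: 0.23 × 0.15 = 0.0345
Sum = 0.10487.
P(MetroPost | damaged) = 0.0108/0.10487 ≈ 0.103
P(Orbit | damaged) = 0.00875/0.10487 ≈ 0.083
P(FleetOne | damaged) = 0.05082/0.10487 ≈ 0.485
P(NorthLine | damaged) = 0.0345/0.10487 ≈ 0.329

MetroPost 0.103, Orbit 0.083, FleetOne 0.485, NorthLine 0.329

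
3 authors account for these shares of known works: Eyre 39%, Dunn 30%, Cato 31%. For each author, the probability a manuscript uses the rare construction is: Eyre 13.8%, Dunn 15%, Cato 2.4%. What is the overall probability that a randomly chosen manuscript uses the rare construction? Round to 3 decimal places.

0.106

By Bayes' rule, posterior ∝ prior × likelihood:
  Eyre: 0.39 × 0.138 = 0.05382
  Dunn: 0.3 × 0.15 = 0.045
  Cato: 0.31 × 0.024 = 0.00744
P(rare-form) = 0.05382 + 0.045 + 0.00744 = 0.10626 → 0.106.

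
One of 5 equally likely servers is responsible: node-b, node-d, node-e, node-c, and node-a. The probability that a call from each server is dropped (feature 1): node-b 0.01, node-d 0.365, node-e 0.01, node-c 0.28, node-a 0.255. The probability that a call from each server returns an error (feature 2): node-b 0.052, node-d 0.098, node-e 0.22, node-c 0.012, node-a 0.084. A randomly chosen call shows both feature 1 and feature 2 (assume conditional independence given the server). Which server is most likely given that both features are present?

With a uniform prior (1/5 each), posterior ∝ likelihood:
  node-b: 0.01 × 0.052 = 0.00052
  node-d: 0.365 × 0.098 = 0.03577
  node-e: 0.01 × 0.22 = 0.0022
  node-c: 0.28 × 0.012 = 0.00336
  node-a: 0.255 × 0.084 = 0.02142
Normalizing constant = 0.06327.
Largest term belongs to node-d, so node-d is most probable.

node-d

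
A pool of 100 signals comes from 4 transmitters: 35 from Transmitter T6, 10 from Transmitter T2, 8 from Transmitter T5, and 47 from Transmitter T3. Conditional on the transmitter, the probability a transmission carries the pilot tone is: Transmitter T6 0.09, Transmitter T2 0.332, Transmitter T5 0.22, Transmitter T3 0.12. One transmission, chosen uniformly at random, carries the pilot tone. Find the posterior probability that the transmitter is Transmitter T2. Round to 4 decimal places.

Compute prior × likelihood for every hypothesis:
  Transmitter T6: 0.35 × 0.09 = 0.0315
  Transmitter T2: 0.1 × 0.332 = 0.0332
  Transmitter T5: 0.08 × 0.22 = 0.0176
  Transmitter T3: 0.47 × 0.12 = 0.0564
Sum = 0.1387.
P(Transmitter T2 | evidence) = 0.0332 / 0.1387 ≈ 0.2394.

0.2394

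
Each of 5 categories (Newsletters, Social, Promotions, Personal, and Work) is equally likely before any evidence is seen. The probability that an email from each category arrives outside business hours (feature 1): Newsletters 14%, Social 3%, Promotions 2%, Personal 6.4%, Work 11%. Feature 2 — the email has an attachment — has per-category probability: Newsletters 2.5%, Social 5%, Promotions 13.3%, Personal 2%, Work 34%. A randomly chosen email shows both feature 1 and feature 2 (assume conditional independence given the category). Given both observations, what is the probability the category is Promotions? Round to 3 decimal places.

With a uniform prior (1/5 each), posterior ∝ likelihood:
  Newsletters: 0.14 × 0.025 = 0.0035
  Social: 0.03 × 0.05 = 0.0015
  Promotions: 0.02 × 0.133 = 0.00266
  Personal: 0.064 × 0.02 = 0.00128
  Work: 0.11 × 0.34 = 0.0374
Normalizing constant = 0.04634.
P(Promotions | evidence) = 0.00266 / 0.04634 ≈ 0.057.

0.057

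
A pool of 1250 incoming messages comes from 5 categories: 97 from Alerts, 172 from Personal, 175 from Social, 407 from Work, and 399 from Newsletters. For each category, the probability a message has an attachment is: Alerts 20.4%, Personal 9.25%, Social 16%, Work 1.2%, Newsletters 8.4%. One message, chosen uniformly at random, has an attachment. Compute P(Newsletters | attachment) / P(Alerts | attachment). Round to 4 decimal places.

Prior × likelihood for each hypothesis:
  Alerts: 0.0776 × 0.204 = 0.0158304
  Personal: 0.1376 × 0.0925 = 0.012728
  Social: 0.14 × 0.16 = 0.0224
  Work: 0.3256 × 0.012 = 0.0039072
  Newsletters: 0.3192 × 0.084 = 0.0268128
Normalizing constant = 0.0816784.
The ratio is 0.0268128 / 0.0158304 (the normalizer cancels) = 1.6938.

1.6938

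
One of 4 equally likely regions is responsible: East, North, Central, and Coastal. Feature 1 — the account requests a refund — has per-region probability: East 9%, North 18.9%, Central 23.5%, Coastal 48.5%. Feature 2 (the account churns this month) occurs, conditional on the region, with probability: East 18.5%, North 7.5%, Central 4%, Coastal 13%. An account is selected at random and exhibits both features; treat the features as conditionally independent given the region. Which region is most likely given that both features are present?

Coastal

With a uniform prior (1/4 each), posterior ∝ likelihood:
  East: 0.09 × 0.185 = 0.01665
  North: 0.189 × 0.075 = 0.014175
  Central: 0.235 × 0.04 = 0.0094
  Coastal: 0.485 × 0.13 = 0.06305
Normalizing constant = 0.103275.
Largest term belongs to Coastal, so Coastal is most probable.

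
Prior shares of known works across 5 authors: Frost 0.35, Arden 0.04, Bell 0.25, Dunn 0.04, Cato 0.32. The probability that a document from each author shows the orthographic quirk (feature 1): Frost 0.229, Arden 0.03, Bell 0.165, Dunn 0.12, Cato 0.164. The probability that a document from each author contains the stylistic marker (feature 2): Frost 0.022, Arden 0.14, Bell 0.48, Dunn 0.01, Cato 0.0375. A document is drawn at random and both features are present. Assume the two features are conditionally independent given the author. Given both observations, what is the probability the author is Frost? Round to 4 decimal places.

Compute prior × likelihood for every hypothesis:
  Frost: 0.35 × 0.229 × 0.022 = 0.0017633
  Arden: 0.04 × 0.03 × 0.14 = 0.000168
  Bell: 0.25 × 0.165 × 0.48 = 0.0198
  Dunn: 0.04 × 0.12 × 0.01 = 0.000048
  Cato: 0.32 × 0.164 × 0.0375 = 0.001968
Total = 0.0237473.
P(Frost | evidence) = 0.0017633 / 0.0237473 ≈ 0.0743.

0.0743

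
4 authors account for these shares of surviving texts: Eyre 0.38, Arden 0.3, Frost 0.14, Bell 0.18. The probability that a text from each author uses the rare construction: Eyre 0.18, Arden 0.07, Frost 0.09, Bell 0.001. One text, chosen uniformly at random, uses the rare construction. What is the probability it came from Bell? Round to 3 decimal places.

0.002

Unnormalized posteriors (prior × likelihood):
  Eyre: 0.38 × 0.18 = 0.0684
  Arden: 0.3 × 0.07 = 0.021
  Frost: 0.14 × 0.09 = 0.0126
  Bell: 0.18 × 0.001 = 0.00018
Sum = 0.10218.
P(Bell | evidence) = 0.00018 / 0.10218 ≈ 0.002.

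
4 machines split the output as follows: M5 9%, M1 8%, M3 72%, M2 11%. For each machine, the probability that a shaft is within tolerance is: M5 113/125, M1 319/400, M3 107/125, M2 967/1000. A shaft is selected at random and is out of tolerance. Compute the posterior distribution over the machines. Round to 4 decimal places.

M5 0.0654, M1 0.1226, M3 0.7846, M2 0.0275

Taking complements, P(oversize | each) = M5 0.096, M1 0.2025, M3 0.144, M2 0.033.
Unnormalized posteriors (prior × likelihood):
  M5: 0.09 × 0.096 = 0.00864
  M1: 0.08 × 0.2025 = 0.0162
  M3: 0.72 × 0.144 = 0.10368
  M2: 0.11 × 0.033 = 0.00363
Normalizing constant = 0.13215.
P(M5 | oversize) = 0.00864/0.13215 ≈ 0.0654
P(M1 | oversize) = 0.0162/0.13215 ≈ 0.1226
P(M3 | oversize) = 0.10368/0.13215 ≈ 0.7846
P(M2 | oversize) = 0.00363/0.13215 ≈ 0.0275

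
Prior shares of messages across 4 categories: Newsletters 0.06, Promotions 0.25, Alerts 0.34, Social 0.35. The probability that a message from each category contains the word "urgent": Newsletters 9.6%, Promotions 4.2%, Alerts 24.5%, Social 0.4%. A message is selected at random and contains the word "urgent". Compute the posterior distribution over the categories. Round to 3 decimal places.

Prior × likelihood for each hypothesis:
  Newsletters: 0.06 × 0.096 = 0.00576
  Promotions: 0.25 × 0.042 = 0.0105
  Alerts: 0.34 × 0.245 = 0.0833
  Social: 0.35 × 0.004 = 0.0014
Sum = 0.10096.
P(Newsletters | urgent-flag) = 0.00576/0.10096 ≈ 0.057
P(Promotions | urgent-flag) = 0.0105/0.10096 ≈ 0.104
P(Alerts | urgent-flag) = 0.0833/0.10096 ≈ 0.825
P(Social | urgent-flag) = 0.0014/0.10096 ≈ 0.014

Newsletters 0.057, Promotions 0.104, Alerts 0.825, Social 0.014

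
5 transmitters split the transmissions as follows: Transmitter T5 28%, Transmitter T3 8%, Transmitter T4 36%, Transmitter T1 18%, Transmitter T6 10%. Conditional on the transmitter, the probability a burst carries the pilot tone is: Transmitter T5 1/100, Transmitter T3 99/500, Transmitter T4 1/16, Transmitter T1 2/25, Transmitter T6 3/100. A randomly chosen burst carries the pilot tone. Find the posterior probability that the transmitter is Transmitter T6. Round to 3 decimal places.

0.051

Unnormalized posteriors (prior × likelihood):
  Transmitter T5: 0.28 × 0.01 = 0.0028
  Transmitter T3: 0.08 × 0.198 = 0.01584
  Transmitter T4: 0.36 × 0.0625 = 0.0225
  Transmitter T1: 0.18 × 0.08 = 0.0144
  Transmitter T6: 0.1 × 0.03 = 0.003
Total = 0.05854.
P(Transmitter T6 | evidence) = 0.003 / 0.05854 ≈ 0.051.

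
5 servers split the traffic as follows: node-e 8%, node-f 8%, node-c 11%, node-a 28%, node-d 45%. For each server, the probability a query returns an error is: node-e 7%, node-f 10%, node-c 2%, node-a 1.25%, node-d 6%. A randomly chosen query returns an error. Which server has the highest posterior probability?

node-d

By Bayes' rule, posterior ∝ prior × likelihood:
  node-e: 0.08 × 0.07 = 0.0056
  node-f: 0.08 × 0.1 = 0.008
  node-c: 0.11 × 0.02 = 0.0022
  node-a: 0.28 × 0.0125 = 0.0035
  node-d: 0.45 × 0.06 = 0.027
Sum = 0.0463.
Largest term belongs to node-d, so node-d is most probable.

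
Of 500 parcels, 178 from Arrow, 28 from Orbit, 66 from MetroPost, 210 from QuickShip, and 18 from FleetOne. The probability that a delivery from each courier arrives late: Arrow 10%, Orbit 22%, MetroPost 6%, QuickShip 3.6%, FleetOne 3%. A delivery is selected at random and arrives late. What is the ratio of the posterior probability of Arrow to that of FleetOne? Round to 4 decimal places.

32.9630

Prior × likelihood for each hypothesis:
  Arrow: 0.356 × 0.1 = 0.0356
  Orbit: 0.056 × 0.22 = 0.01232
  MetroPost: 0.132 × 0.06 = 0.00792
  QuickShip: 0.42 × 0.036 = 0.01512
  FleetOne: 0.036 × 0.03 = 0.00108
Sum = 0.07204.
The ratio is 0.0356 / 0.00108 (the normalizer cancels) = 32.9630.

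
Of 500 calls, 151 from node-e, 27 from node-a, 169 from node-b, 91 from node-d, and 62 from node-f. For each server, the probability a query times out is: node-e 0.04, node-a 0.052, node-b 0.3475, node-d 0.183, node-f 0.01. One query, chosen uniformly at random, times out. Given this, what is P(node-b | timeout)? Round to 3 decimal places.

0.704

By Bayes' rule, posterior ∝ prior × likelihood:
  node-e: 0.302 × 0.04 = 0.01208
  node-a: 0.054 × 0.052 = 0.002808
  node-b: 0.338 × 0.3475 = 0.117455
  node-d: 0.182 × 0.183 = 0.033306
  node-f: 0.124 × 0.01 = 0.00124
Normalizing constant = 0.166889.
P(node-b | evidence) = 0.117455 / 0.166889 ≈ 0.704.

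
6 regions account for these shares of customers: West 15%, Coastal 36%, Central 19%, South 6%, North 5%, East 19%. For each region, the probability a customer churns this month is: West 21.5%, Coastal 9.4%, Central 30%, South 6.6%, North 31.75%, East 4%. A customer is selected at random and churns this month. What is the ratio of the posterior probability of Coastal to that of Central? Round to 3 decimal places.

0.594

By Bayes' rule, posterior ∝ prior × likelihood:
  West: 0.15 × 0.215 = 0.03225
  Coastal: 0.36 × 0.094 = 0.03384
  Central: 0.19 × 0.3 = 0.057
  South: 0.06 × 0.066 = 0.00396
  North: 0.05 × 0.3175 = 0.015875
  East: 0.19 × 0.04 = 0.0076
Sum = 0.150525.
The ratio is 0.03384 / 0.057 (the normalizer cancels) = 0.594.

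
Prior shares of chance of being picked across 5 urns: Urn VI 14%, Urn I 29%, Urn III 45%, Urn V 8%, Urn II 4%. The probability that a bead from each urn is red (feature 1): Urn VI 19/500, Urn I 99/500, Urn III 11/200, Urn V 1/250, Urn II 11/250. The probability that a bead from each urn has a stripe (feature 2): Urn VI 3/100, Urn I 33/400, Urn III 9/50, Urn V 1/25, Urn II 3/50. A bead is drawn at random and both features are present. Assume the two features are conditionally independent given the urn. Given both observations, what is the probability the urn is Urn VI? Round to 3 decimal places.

Compute prior × likelihood for every hypothesis:
  Urn VI: 0.14 × 0.038 × 0.03 = 0.0001596
  Urn I: 0.29 × 0.198 × 0.0825 = 0.00473715
  Urn III: 0.45 × 0.055 × 0.18 = 0.004455
  Urn V: 0.08 × 0.004 × 0.04 = 0.0000128
  Urn II: 0.04 × 0.044 × 0.06 = 0.0001056
Total = 0.00947015.
P(Urn VI | evidence) = 0.0001596 / 0.00947015 ≈ 0.017.

0.017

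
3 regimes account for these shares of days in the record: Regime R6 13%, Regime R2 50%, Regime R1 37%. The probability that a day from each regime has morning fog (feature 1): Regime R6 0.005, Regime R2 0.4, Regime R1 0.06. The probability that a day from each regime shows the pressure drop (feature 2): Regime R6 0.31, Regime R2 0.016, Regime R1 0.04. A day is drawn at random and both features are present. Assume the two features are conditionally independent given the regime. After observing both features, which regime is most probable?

Regime R2

Compute prior × likelihood for every hypothesis:
  Regime R6: 0.13 × 0.005 × 0.31 = 0.0002015
  Regime R2: 0.5 × 0.4 × 0.016 = 0.0032
  Regime R1: 0.37 × 0.06 × 0.04 = 0.000888
Normalizing constant = 0.0042895.
Largest term belongs to Regime R2, so Regime R2 is most probable.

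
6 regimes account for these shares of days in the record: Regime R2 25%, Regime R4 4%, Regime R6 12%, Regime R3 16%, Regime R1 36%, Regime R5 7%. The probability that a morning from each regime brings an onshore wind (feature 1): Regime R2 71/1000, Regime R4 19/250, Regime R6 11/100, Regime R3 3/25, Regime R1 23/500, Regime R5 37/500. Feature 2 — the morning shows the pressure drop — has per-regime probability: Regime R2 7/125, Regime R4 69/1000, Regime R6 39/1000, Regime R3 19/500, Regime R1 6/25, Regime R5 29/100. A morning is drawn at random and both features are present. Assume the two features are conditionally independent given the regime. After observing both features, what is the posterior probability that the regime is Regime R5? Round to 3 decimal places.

0.190

Compute prior × likelihood for every hypothesis:
  Regime R2: 0.25 × 0.071 × 0.056 = 0.000994
  Regime R4: 0.04 × 0.076 × 0.069 = 0.00020976
  Regime R6: 0.12 × 0.11 × 0.039 = 0.0005148
  Regime R3: 0.16 × 0.12 × 0.038 = 0.0007296
  Regime R1: 0.36 × 0.046 × 0.24 = 0.0039744
  Regime R5: 0.07 × 0.074 × 0.29 = 0.0015022
Total = 0.00792476.
P(Regime R5 | evidence) = 0.0015022 / 0.00792476 ≈ 0.190.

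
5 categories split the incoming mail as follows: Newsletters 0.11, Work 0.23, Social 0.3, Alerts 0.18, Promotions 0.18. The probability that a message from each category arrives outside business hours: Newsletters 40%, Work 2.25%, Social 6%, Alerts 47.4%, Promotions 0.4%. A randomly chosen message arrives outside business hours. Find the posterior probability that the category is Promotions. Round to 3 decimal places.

Compute prior × likelihood for every hypothesis:
  Newsletters: 0.11 × 0.4 = 0.044
  Work: 0.23 × 0.0225 = 0.005175
  Social: 0.3 × 0.06 = 0.018
  Alerts: 0.18 × 0.474 = 0.08532
  Promotions: 0.18 × 0.004 = 0.00072
Sum = 0.153215.
P(Promotions | evidence) = 0.00072 / 0.153215 ≈ 0.005.

0.005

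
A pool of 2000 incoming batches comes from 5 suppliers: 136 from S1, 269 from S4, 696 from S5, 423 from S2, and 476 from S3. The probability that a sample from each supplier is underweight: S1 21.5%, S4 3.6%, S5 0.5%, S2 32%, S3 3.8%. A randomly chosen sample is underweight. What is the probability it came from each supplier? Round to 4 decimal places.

Prior × likelihood for each hypothesis:
  S1: 0.068 × 0.215 = 0.01462
  S4: 0.1345 × 0.036 = 0.004842
  S5: 0.348 × 0.005 = 0.00174
  S2: 0.2115 × 0.32 = 0.06768
  S3: 0.238 × 0.038 = 0.009044
Total = 0.097926.
P(S1 | underweight) = 0.01462/0.097926 ≈ 0.1493
P(S4 | underweight) = 0.004842/0.097926 ≈ 0.0494
P(S5 | underweight) = 0.00174/0.097926 ≈ 0.0178
P(S2 | underweight) = 0.06768/0.097926 ≈ 0.6911
P(S3 | underweight) = 0.009044/0.097926 ≈ 0.0924

S1 0.1493, S4 0.0494, S5 0.0178, S2 0.6911, S3 0.0924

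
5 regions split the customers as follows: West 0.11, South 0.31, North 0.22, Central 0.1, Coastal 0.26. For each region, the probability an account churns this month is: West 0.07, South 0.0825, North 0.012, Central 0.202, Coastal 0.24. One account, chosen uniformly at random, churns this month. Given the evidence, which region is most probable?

Coastal

Compute prior × likelihood for every hypothesis:
  West: 0.11 × 0.07 = 0.0077
  South: 0.31 × 0.0825 = 0.025575
  North: 0.22 × 0.012 = 0.00264
  Central: 0.1 × 0.202 = 0.0202
  Coastal: 0.26 × 0.24 = 0.0624
Total = 0.118515.
Largest term belongs to Coastal, so Coastal is most probable.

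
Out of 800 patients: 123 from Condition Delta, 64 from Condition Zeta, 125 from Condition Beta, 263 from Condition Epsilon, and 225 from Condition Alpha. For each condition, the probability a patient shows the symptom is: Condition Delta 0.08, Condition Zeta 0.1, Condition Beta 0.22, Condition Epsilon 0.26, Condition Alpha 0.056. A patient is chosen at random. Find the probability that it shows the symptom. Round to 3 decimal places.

Compute prior × likelihood for every hypothesis:
  Condition Delta: 0.15375 × 0.08 = 0.0123
  Condition Zeta: 0.08 × 0.1 = 0.008
  Condition Beta: 0.15625 × 0.22 = 0.034375
  Condition Epsilon: 0.32875 × 0.26 = 0.085475
  Condition Alpha: 0.28125 × 0.056 = 0.01575
P(symptomatic) = 0.0123 + 0.008 + 0.034375 + 0.085475 + 0.01575 = 0.1559 → 0.156.

0.156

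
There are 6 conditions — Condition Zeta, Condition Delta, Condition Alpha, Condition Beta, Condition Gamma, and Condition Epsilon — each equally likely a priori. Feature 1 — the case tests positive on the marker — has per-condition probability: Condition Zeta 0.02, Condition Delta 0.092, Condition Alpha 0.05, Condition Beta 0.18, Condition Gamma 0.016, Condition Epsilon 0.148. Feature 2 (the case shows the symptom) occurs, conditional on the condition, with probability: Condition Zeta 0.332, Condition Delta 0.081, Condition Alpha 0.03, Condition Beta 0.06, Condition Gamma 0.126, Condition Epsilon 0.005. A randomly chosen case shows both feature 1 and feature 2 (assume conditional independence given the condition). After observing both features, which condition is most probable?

Condition Beta

With a uniform prior (1/6 each), posterior ∝ likelihood:
  Condition Zeta: 0.02 × 0.332 = 0.00664
  Condition Delta: 0.092 × 0.081 = 0.007452
  Condition Alpha: 0.05 × 0.03 = 0.0015
  Condition Beta: 0.18 × 0.06 = 0.0108
  Condition Gamma: 0.016 × 0.126 = 0.002016
  Condition Epsilon: 0.148 × 0.005 = 0.00074
Total = 0.029148.
Largest term belongs to Condition Beta, so Condition Beta is most probable.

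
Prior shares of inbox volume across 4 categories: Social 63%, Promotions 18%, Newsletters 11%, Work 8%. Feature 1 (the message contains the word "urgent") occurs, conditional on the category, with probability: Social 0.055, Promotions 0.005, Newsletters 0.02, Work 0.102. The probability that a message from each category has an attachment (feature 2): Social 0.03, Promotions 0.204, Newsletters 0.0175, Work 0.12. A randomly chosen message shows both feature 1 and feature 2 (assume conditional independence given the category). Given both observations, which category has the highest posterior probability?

Social

By Bayes' rule, posterior ∝ prior × likelihood:
  Social: 0.63 × 0.055 × 0.03 = 0.0010395
  Promotions: 0.18 × 0.005 × 0.204 = 0.0001836
  Newsletters: 0.11 × 0.02 × 0.0175 = 0.0000385
  Work: 0.08 × 0.102 × 0.12 = 0.0009792
Total = 0.0022408.
Largest term belongs to Social, so Social is most probable.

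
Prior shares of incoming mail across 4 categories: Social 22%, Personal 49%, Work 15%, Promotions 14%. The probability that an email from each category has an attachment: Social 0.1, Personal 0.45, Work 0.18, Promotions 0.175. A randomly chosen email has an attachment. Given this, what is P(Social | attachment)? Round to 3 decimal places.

Compute prior × likelihood for every hypothesis:
  Social: 0.22 × 0.1 = 0.022
  Personal: 0.49 × 0.45 = 0.2205
  Work: 0.15 × 0.18 = 0.027
  Promotions: 0.14 × 0.175 = 0.0245
Normalizing constant = 0.294.
P(Social | evidence) = 0.022 / 0.294 ≈ 0.075.

0.075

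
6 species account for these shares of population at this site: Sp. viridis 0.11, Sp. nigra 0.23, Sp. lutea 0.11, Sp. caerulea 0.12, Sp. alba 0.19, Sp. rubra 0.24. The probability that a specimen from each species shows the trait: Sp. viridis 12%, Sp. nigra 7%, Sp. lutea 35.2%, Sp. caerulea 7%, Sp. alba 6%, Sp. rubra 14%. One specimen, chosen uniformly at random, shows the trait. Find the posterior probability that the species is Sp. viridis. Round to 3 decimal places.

Prior × likelihood for each hypothesis:
  Sp. viridis: 0.11 × 0.12 = 0.0132
  Sp. nigra: 0.23 × 0.07 = 0.0161
  Sp. lutea: 0.11 × 0.352 = 0.03872
  Sp. caerulea: 0.12 × 0.07 = 0.0084
  Sp. alba: 0.19 × 0.06 = 0.0114
  Sp. rubra: 0.24 × 0.14 = 0.0336
Normalizing constant = 0.12142.
P(Sp. viridis | evidence) = 0.0132 / 0.12142 ≈ 0.109.

0.109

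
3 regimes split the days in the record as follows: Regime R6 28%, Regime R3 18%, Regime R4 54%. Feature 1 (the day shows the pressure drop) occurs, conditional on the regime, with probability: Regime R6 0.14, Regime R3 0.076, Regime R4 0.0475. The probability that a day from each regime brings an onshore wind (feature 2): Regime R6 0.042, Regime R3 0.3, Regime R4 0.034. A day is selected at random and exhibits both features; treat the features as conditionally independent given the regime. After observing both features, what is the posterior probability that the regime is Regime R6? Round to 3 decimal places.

0.249

Prior × likelihood for each hypothesis:
  Regime R6: 0.28 × 0.14 × 0.042 = 0.0016464
  Regime R3: 0.18 × 0.076 × 0.3 = 0.004104
  Regime R4: 0.54 × 0.0475 × 0.034 = 0.0008721
Sum = 0.0066225.
P(Regime R6 | evidence) = 0.0016464 / 0.0066225 ≈ 0.249.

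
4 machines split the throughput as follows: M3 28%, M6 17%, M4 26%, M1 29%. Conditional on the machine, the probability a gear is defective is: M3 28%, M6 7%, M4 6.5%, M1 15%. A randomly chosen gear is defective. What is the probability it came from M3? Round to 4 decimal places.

Unnormalized posteriors (prior × likelihood):
  M3: 0.28 × 0.28 = 0.0784
  M6: 0.17 × 0.07 = 0.0119
  M4: 0.26 × 0.065 = 0.0169
  M1: 0.29 × 0.15 = 0.0435
Normalizing constant = 0.1507.
P(M3 | evidence) = 0.0784 / 0.1507 ≈ 0.5202.

0.5202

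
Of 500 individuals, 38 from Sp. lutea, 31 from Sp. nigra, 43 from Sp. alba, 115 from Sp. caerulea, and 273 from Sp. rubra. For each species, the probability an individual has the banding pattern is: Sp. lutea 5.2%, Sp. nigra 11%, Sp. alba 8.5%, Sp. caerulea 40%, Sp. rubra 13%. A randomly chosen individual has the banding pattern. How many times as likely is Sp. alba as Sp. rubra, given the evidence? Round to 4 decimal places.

Prior × likelihood for each hypothesis:
  Sp. lutea: 0.076 × 0.052 = 0.003952
  Sp. nigra: 0.062 × 0.11 = 0.00682
  Sp. alba: 0.086 × 0.085 = 0.00731
  Sp. caerulea: 0.23 × 0.4 = 0.092
  Sp. rubra: 0.546 × 0.13 = 0.07098
Normalizing constant = 0.181062.
The ratio is 0.00731 / 0.07098 (the normalizer cancels) = 0.1030.

0.1030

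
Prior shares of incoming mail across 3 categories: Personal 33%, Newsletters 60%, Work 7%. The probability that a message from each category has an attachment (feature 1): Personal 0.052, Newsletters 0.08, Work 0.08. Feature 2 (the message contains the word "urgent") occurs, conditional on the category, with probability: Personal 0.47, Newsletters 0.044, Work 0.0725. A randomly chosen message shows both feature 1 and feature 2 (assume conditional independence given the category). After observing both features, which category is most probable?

Personal

Unnormalized posteriors (prior × likelihood):
  Personal: 0.33 × 0.052 × 0.47 = 0.0080652
  Newsletters: 0.6 × 0.08 × 0.044 = 0.002112
  Work: 0.07 × 0.08 × 0.0725 = 0.000406
Normalizing constant = 0.0105832.
Largest term belongs to Personal, so Personal is most probable.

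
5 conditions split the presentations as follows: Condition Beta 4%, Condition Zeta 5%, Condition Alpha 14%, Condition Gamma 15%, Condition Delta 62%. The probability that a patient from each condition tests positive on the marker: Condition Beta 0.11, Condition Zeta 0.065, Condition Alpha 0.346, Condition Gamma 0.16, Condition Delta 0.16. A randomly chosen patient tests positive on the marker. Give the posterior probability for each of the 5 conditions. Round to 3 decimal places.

Condition Beta 0.025, Condition Zeta 0.018, Condition Alpha 0.270, Condition Gamma 0.134, Condition Delta 0.553

Prior × likelihood for each hypothesis:
  Condition Beta: 0.04 × 0.11 = 0.0044
  Condition Zeta: 0.05 × 0.065 = 0.00325
  Condition Alpha: 0.14 × 0.346 = 0.04844
  Condition Gamma: 0.15 × 0.16 = 0.024
  Condition Delta: 0.62 × 0.16 = 0.0992
Total = 0.17929.
P(Condition Beta | marker-positive) = 0.0044/0.17929 ≈ 0.025
P(Condition Zeta | marker-positive) = 0.00325/0.17929 ≈ 0.018
P(Condition Alpha | marker-positive) = 0.04844/0.17929 ≈ 0.270
P(Condition Gamma | marker-positive) = 0.024/0.17929 ≈ 0.134
P(Condition Delta | marker-positive) = 0.0992/0.17929 ≈ 0.553
(Check: 0.025+0.018+0.270+0.134+0.553 = 1.000.)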